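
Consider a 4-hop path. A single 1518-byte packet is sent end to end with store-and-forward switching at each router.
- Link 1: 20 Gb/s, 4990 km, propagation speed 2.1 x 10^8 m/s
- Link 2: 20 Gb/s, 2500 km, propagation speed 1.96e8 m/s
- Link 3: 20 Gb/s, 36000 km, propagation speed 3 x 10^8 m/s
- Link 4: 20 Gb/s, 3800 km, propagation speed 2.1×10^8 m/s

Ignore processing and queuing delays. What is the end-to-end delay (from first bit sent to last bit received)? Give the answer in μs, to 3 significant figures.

175000 μs

L = 1518 × 8 = 12144 bits.
Transmission delay per hop = L/R = 12144/20000000000 = 0.6072 μs; 4 hops → 2.4288 μs.
Propagation delays (d/s per hop): 23761.9, 12755.1, 120000, 18095.2 μs; sum = 174612 μs.
End-to-end = 175000 μs.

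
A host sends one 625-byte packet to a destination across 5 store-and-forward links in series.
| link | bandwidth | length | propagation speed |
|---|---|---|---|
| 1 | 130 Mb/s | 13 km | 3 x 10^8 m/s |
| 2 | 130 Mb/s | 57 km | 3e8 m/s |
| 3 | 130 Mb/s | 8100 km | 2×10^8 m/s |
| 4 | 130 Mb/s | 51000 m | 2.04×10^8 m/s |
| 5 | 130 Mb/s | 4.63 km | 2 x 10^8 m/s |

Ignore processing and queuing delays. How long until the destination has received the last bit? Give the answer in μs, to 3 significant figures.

41200 μs

L = 625 × 8 = 5000 bits.
Transmission delay per hop = L/R = 5000/130000000 = 38.4615 μs; 5 hops → 192.308 μs.
Propagation delays (d/s per hop): 43.3333, 190, 40500, 250, 23.15 μs; sum = 41006.5 μs.
End-to-end = 41200 μs.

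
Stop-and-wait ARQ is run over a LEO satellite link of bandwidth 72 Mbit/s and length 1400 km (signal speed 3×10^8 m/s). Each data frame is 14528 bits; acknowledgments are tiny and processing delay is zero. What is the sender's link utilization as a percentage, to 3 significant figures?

2.12 %

t_tx = L/R = 14528/72000000 = 0.000201778 s.
t_prop = 1400000/300000000 = 0.00466667 s; RTT = 0.00933333 s.
Cycle = t_tx + RTT = 0.00953511 s.
Utilization = t_tx / cycle = 0.000201778/0.00953511 = 2.12 %.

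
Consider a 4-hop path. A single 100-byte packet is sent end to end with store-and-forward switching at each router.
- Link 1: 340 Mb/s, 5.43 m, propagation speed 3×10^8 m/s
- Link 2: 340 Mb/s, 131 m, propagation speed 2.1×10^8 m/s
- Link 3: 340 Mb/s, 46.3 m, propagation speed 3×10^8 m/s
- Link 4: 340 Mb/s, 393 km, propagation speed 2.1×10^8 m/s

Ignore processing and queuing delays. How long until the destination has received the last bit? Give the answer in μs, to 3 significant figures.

1880 μs

L = 100 × 8 = 800 bits.
Transmission delay per hop = L/R = 800/340000000 = 2.35294 μs; 4 hops → 9.41176 μs.
Propagation delays (d/s per hop): 0.0181, 0.62381, 0.154333, 1871.43 μs; sum = 1872.22 μs.
End-to-end = 1880 μs.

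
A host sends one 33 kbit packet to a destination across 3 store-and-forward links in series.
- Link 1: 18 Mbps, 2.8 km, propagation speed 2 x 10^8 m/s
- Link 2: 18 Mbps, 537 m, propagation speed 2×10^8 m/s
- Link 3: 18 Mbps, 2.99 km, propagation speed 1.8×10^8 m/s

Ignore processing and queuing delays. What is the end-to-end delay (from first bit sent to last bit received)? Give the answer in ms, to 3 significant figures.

L = 33000 bits.
Transmission delay per hop = L/R = 33000/18000000 = 1.83333 ms; 3 hops → 5.5 ms.
Propagation delays (d/s per hop): 0.014, 0.002685, 0.0166111 ms; sum = 0.0332961 ms.
End-to-end = 5.53 ms.

5.53 ms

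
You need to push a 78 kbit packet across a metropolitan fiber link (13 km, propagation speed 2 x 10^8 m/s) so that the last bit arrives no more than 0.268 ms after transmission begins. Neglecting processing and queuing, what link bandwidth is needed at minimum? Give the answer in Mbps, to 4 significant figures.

Propagation delay = 13000 / 200000000 = 0.065 ms.
Transmission budget = 0.268 − 0.065 = 0.203 ms.
R ≥ L / t_tx = 78000 bits / 0.000203 s = 384.2 Mbps.

384.2 Mbps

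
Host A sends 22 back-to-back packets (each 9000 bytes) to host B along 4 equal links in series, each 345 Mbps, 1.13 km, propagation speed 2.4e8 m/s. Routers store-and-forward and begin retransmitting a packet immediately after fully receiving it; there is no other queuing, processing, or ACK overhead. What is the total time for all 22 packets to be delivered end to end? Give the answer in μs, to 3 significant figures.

5240 μs

Per-hop transmission t_tx = L/R = 72000/345000000 = 208.696 μs.
Per-hop propagation t_prop = 1130/240000000 = 4.70833 μs.
Pipeline fill: first packet needs 4·t_tx to clear all hops; remaining 21 packets each add one t_tx.
Total = (4+22-1)·t_tx + 4·t_prop = 25·208.696 + 4·4.70833 = 5240 μs.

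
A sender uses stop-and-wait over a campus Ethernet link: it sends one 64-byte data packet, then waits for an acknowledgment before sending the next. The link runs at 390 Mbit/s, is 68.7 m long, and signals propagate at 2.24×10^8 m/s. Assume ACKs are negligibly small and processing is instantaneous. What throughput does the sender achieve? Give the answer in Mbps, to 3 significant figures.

t_tx = L/R = 512/390000000 = 1.31282e-06 s.
t_prop = 68.7/2.24e+08 = 3.06696e-07 s; RTT = 6.13393e-07 s.
Cycle = t_tx + RTT = 1.92621e-06 s.
Throughput = L / cycle = 512 / 1.92621e-06 = 266 Mbps.

266 Mbps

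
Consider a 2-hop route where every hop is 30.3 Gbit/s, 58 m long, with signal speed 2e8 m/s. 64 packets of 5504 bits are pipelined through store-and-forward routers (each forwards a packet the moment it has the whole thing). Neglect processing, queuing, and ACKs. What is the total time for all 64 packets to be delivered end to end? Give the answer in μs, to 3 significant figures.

Per-hop transmission t_tx = L/R = 5504/30300000000 = 0.18165 μs.
Per-hop propagation t_prop = 58/200000000 = 0.29 μs.
Pipeline fill: first packet needs 2·t_tx to clear all hops; remaining 63 packets each add one t_tx.
Total = (2+64-1)·t_tx + 2·t_prop = 65·0.18165 + 2·0.29 = 12.4 μs.

12.4 μs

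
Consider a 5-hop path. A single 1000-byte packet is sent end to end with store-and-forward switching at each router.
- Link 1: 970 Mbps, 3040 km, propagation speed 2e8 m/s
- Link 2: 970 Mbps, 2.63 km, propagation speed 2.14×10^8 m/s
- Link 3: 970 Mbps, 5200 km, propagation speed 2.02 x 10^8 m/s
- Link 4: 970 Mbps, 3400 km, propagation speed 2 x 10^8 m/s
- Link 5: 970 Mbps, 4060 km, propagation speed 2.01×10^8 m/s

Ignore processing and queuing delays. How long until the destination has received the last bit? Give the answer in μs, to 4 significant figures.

78200 μs

L = 1000 × 8 = 8000 bits.
Transmission delay per hop = L/R = 8000/970000000 = 8.24742 μs; 5 hops → 41.2371 μs.
Propagation delays (d/s per hop): 15200, 12.2897, 25742.6, 17000, 20199 μs; sum = 78153.9 μs.
End-to-end = 78200 μs.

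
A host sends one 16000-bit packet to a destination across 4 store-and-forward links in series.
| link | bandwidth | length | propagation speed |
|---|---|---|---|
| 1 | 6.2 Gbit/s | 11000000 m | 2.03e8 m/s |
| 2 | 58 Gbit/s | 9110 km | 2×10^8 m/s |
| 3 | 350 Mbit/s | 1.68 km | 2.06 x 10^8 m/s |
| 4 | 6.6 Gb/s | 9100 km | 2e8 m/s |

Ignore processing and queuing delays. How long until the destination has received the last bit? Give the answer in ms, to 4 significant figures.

Transmission delays (L/R per hop): 0.00258065, 0.000275862, 0.0457143, 0.00242424 ms; sum = 0.050995 ms.
Propagation delays (d/s per hop): 54.1872, 45.55, 0.00815534, 45.5 ms; sum = 145.245 ms.
End-to-end = 145.3 ms.

145.3 ms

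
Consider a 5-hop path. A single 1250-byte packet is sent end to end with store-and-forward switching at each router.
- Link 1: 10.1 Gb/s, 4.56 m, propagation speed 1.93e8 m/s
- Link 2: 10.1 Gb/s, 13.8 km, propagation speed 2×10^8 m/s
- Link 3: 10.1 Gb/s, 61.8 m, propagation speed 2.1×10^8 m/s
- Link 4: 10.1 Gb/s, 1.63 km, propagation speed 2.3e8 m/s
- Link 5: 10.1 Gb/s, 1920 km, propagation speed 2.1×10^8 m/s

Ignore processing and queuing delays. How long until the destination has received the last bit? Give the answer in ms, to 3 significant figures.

L = 1250 × 8 = 10000 bits.
Transmission delay per hop = L/R = 10000/10100000000 = 0.000990099 ms; 5 hops → 0.0049505 ms.
Propagation delays (d/s per hop): 2.36269e-05, 0.069, 0.000294286, 0.00708696, 9.14286 ms; sum = 9.21926 ms.
End-to-end = 9.22 ms.

9.22 ms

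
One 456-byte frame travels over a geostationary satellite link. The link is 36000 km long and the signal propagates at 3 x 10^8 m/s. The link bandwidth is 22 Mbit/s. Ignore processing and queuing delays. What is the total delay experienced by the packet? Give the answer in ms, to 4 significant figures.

120.2 ms

L = 456 × 8 = 3648 bits.
Transmission delay = L/R = 3648 / 22000000 = 0.165818 ms.
Propagation delay = d/s = 36000000 m / 300000000 m/s = 120 ms.
Total = 120.2 ms.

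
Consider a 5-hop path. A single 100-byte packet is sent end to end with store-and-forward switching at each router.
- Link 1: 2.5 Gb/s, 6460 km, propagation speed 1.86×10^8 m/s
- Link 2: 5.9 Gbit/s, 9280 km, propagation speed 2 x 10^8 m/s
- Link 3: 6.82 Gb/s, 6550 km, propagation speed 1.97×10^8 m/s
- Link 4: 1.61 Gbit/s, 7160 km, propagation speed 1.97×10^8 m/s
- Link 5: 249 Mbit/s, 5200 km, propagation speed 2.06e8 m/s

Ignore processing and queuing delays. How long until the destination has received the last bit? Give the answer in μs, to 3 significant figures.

176000 μs

L = 100 × 8 = 800 bits.
Transmission delays (L/R per hop): 0.32, 0.135593, 0.117302, 0.496894, 3.21285 μs; sum = 4.28264 μs.
Propagation delays (d/s per hop): 34731.2, 46400, 33248.7, 36345.2, 25242.7 μs; sum = 175968 μs.
End-to-end = 176000 μs.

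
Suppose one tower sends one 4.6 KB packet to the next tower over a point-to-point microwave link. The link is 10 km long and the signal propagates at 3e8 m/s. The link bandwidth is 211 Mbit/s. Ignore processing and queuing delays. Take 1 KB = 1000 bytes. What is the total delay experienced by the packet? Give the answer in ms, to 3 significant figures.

0.208 ms

L = 36800 bits.
Transmission delay = L/R = 36800 / 211000000 = 0.174408 ms.
Propagation delay = d/s = 10000 m / 300000000 m/s = 0.0333333 ms.
Total = 0.208 ms.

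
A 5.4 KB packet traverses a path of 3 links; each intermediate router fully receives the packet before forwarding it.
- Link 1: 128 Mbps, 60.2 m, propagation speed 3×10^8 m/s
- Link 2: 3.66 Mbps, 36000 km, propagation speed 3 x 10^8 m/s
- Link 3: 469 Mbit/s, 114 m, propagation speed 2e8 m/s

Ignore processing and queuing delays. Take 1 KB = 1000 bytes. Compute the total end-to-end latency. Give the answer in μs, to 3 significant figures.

L = 43200 bits.
Transmission delays (L/R per hop): 337.5, 11803.3, 92.1109 μs; sum = 12232.9 μs.
Propagation delays (d/s per hop): 0.200667, 120000, 0.57 μs; sum = 120001 μs.
End-to-end = 132000 μs.

132000 μs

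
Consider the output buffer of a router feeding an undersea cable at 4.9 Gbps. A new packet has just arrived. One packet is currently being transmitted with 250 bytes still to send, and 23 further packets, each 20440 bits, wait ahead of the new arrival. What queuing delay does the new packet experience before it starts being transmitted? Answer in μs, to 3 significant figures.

Each queued packet: L/R = 20440/4900000000 = 4.17143 μs.
23 queued → 95.9429 μs.
Plus remaining 2000 bits of current packet: 0.408163 μs.
Queuing delay = 96.4 μs.

96.4 μs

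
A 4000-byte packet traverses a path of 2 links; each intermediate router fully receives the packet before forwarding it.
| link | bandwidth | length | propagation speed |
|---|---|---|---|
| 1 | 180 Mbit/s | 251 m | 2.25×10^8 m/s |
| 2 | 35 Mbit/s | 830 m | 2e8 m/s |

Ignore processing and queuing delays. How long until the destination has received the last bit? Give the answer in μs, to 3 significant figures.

1100 μs

L = 4000 × 8 = 32000 bits.
Transmission delays (L/R per hop): 177.778, 914.286 μs; sum = 1092.06 μs.
Propagation delays (d/s per hop): 1.11556, 4.15 μs; sum = 5.26556 μs.
End-to-end = 1100 μs.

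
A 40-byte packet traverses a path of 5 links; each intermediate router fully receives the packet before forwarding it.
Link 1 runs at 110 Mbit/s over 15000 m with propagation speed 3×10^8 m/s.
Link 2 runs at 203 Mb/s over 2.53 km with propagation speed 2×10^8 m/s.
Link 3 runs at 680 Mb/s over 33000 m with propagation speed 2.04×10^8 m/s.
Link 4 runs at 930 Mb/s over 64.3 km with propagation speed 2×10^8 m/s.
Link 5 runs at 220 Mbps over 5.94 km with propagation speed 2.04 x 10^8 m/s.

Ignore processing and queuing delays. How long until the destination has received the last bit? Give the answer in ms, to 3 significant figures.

L = 40 × 8 = 320 bits.
Transmission delays (L/R per hop): 0.00290909, 0.00157635, 0.000470588, 0.000344086, 0.00145455 ms; sum = 0.00675467 ms.
Propagation delays (d/s per hop): 0.05, 0.01265, 0.161765, 0.3215, 0.0291176 ms; sum = 0.575032 ms.
End-to-end = 0.582 ms.

0.582 ms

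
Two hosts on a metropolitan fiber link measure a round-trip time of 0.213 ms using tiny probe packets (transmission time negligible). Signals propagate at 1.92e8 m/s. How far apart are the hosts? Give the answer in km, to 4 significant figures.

One-way propagation = RTT/2 = 0.1065 ms.
d = s × t = 192000000 × 0.0001065 = 20.45 km.

20.45 km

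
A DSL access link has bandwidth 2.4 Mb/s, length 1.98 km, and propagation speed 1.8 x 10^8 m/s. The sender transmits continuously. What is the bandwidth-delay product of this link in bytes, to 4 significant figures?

Propagation delay = 1980 / 180000000 = 1.1e-05 s.
BDP = R × t_prop = 2400000 × 1.1e-05 = 26.4 bits.
In bytes: 26.4/8 = 3.300 bytes.

3.300 bytes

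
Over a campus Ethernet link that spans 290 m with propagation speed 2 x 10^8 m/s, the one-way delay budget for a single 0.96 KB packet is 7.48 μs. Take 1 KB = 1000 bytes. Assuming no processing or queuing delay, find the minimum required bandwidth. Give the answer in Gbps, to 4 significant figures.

1.274 Gbps

L = 7680 bits.
Propagation delay = 290 / 200000000 = 1.45 μs.
Transmission budget = 7.48 − 1.45 = 6.03 μs.
R ≥ L / t_tx = 7680 bits / 6.03e-06 s = 1.274 Gbps.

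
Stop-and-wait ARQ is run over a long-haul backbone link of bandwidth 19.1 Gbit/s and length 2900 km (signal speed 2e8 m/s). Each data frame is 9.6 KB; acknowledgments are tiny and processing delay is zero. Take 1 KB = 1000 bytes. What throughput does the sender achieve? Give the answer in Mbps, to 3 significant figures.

2.65 Mbps

t_tx = L/R = 76800/19100000000 = 4.02094e-06 s.
t_prop = 2900000/200000000 = 0.0145 s; RTT = 0.029 s.
Cycle = t_tx + RTT = 0.029004 s.
Throughput = L / cycle = 76800 / 0.029004 = 2.65 Mbps.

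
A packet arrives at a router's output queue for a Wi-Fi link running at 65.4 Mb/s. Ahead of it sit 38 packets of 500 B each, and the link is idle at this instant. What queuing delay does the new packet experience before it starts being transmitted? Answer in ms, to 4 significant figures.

Each queued packet: L/R = 4000/6.54e+07 = 0.0611621 ms.
38 queued → 2.32416 ms.
Queuing delay = 2.324 ms.

2.324 ms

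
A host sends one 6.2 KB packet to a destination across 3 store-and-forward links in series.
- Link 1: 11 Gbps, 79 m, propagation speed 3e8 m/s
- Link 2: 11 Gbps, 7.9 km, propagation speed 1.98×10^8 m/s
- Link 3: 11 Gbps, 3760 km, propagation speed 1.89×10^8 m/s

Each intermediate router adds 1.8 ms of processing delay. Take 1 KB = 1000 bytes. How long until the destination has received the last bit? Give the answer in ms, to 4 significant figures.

23.55 ms

L = 49600 bits.
Transmission delay per hop = L/R = 49600/11000000000 = 0.00450909 ms; 3 hops → 0.0135273 ms.
Propagation delays (d/s per hop): 0.000263333, 0.039899, 19.8942 ms; sum = 19.9343 ms.
Processing at 2 router(s): 2 × 1.8 ms = 3.6 ms.
End-to-end = 23.55 ms.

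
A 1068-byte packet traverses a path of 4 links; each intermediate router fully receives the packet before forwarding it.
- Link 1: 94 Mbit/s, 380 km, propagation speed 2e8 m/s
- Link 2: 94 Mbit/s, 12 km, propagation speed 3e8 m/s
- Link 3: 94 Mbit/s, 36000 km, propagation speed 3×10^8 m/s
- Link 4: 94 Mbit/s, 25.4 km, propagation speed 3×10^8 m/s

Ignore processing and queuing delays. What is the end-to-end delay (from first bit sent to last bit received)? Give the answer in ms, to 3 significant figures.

L = 1068 × 8 = 8544 bits.
Transmission delay per hop = L/R = 8544/94000000 = 0.0908936 ms; 4 hops → 0.363574 ms.
Propagation delays (d/s per hop): 1.9, 0.04, 120, 0.0846667 ms; sum = 122.025 ms.
End-to-end = 122 ms.

122 ms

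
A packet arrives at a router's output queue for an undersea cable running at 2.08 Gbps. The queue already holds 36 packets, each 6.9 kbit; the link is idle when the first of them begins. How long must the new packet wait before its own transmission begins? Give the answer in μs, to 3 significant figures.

Each queued packet: L/R = 6900/2080000000 = 3.31731 μs.
36 queued → 119.423 μs.
Queuing delay = 119 μs.

119 μs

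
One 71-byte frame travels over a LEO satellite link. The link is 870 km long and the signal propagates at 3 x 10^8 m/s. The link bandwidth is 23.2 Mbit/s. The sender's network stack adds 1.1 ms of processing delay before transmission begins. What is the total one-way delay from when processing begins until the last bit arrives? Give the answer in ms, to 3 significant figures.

L = 71 × 8 = 568 bits.
Transmission delay = L/R = 568 / 23200000 = 0.0244828 ms.
Propagation delay = d/s = 870000 m / 300000000 m/s = 2.9 ms.
Plus processing delay 1.1 ms = 1.1 ms.
Total = 4.02 ms.

4.02 ms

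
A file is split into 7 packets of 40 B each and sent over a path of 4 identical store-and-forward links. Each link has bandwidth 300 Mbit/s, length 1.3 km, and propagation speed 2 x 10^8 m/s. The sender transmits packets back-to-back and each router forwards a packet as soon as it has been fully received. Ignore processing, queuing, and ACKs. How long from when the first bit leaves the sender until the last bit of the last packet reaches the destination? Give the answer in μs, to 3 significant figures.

Per-hop transmission t_tx = L/R = 320/300000000 = 1.06667 μs.
Per-hop propagation t_prop = 1300/200000000 = 6.5 μs.
Pipeline fill: first packet needs 4·t_tx to clear all hops; remaining 6 packets each add one t_tx.
Total = (4+7-1)·t_tx + 4·t_prop = 10·1.06667 + 4·6.5 = 36.7 μs.

36.7 μs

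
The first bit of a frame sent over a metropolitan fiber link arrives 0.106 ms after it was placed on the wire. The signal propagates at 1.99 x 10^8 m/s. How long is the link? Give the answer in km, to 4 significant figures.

21.09 km

d = s × t_prop = 199000000 × 0.000106 = 21.09 km.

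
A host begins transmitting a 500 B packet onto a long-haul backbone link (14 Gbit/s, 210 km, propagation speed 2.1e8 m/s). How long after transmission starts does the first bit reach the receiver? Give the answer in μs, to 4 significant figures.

1000 μs

First bit experiences only propagation delay: d/s = 210000/210000000 = 1000 μs.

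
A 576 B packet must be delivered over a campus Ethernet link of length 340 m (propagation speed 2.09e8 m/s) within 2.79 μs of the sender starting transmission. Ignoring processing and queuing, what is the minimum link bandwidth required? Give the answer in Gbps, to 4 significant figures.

3.961 Gbps

L = 4608 bits.
Propagation delay = 340 / 209000000 = 1.62679 μs.
Transmission budget = 2.79 − 1.62679 = 1.16321 μs.
R ≥ L / t_tx = 4608 bits / 1.16321e-06 s = 3.961 Gbps.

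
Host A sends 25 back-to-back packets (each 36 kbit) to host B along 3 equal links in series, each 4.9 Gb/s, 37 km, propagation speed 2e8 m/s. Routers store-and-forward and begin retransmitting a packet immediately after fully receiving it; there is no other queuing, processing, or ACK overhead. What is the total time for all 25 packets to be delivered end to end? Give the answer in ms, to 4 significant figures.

Per-hop transmission t_tx = L/R = 36000/4900000000 = 0.00734694 ms.
Per-hop propagation t_prop = 37000/200000000 = 0.185 ms.
Pipeline fill: first packet needs 3·t_tx to clear all hops; remaining 24 packets each add one t_tx.
Total = (3+25-1)·t_tx + 3·t_prop = 27·0.00734694 + 3·0.185 = 0.7534 ms.

0.7534 ms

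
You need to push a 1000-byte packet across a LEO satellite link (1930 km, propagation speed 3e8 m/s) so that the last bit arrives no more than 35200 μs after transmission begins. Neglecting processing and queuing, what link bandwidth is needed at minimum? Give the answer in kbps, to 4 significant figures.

L = 8000 bits.
Propagation delay = 1930000 / 300000000 = 6433.33 μs.
Transmission budget = 35200 − 6433.33 = 28766.7 μs.
R ≥ L / t_tx = 8000 bits / 0.0287667 s = 278.1 kbps.

278.1 kbps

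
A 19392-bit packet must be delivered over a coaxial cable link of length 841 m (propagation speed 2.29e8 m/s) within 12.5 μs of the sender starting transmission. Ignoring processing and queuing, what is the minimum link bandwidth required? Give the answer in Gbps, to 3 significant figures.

2.20 Gbps

Propagation delay = 841 / 229000000 = 3.67249 μs.
Transmission budget = 12.5 − 3.67249 = 8.82751 μs.
R ≥ L / t_tx = 19392 bits / 8.82751e-06 s = 2.20 Gbps.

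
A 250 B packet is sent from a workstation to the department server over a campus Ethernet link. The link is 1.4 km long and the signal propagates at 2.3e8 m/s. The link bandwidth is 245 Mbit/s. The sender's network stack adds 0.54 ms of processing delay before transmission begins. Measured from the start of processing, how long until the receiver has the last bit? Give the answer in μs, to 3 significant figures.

554 μs

L = 250 × 8 = 2000 bits.
Transmission delay = L/R = 2000 / 245000000 = 8.16327 μs.
Propagation delay = d/s = 1400 m / 2.3e+08 m/s = 6.08696 μs.
Plus processing delay 0.54 ms = 540 μs.
Total = 554 μs.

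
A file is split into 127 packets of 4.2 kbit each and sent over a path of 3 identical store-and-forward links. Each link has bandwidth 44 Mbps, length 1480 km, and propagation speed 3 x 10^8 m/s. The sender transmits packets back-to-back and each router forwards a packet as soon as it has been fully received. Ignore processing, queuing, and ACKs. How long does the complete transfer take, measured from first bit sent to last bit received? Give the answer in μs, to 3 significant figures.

Per-hop transmission t_tx = L/R = 4200/44000000 = 95.4545 μs.
Per-hop propagation t_prop = 1480000/300000000 = 4933.33 μs.
Pipeline fill: first packet needs 3·t_tx to clear all hops; remaining 126 packets each add one t_tx.
Total = (3+127-1)·t_tx + 3·t_prop = 129·95.4545 + 3·4933.33 = 27100 μs.

27100 μs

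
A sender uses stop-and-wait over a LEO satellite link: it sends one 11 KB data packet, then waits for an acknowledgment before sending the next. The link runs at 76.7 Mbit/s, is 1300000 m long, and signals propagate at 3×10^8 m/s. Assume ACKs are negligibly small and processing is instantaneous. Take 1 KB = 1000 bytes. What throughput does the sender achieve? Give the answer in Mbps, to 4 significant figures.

t_tx = L/R = 88000/76700000 = 0.00114733 s.
t_prop = 1300000/300000000 = 0.00433333 s; RTT = 0.00866667 s.
Cycle = t_tx + RTT = 0.00981399 s.
Throughput = L / cycle = 88000 / 0.00981399 = 8.967 Mbps.

8.967 Mbps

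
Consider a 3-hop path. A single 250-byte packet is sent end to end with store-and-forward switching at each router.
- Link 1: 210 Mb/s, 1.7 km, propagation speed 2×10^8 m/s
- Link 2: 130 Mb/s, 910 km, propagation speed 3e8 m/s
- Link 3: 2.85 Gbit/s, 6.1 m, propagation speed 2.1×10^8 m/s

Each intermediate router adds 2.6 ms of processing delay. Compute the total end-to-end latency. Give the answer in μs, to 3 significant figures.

8270 μs

L = 250 × 8 = 2000 bits.
Transmission delays (L/R per hop): 9.52381, 15.3846, 0.701754 μs; sum = 25.6102 μs.
Propagation delays (d/s per hop): 8.5, 3033.33, 0.0290476 μs; sum = 3041.86 μs.
Processing at 2 router(s): 2 × 2.6 ms = 5200 μs.
End-to-end = 8270 μs.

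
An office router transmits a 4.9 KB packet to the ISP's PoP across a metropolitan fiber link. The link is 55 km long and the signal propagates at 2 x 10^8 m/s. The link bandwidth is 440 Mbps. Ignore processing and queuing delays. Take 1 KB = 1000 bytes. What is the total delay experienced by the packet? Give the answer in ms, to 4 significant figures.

L = 39200 bits.
Transmission delay = L/R = 39200 / 440000000 = 0.0890909 ms.
Propagation delay = d/s = 55000 m / 200000000 m/s = 0.275 ms.
Total = 0.3641 ms.

0.3641 ms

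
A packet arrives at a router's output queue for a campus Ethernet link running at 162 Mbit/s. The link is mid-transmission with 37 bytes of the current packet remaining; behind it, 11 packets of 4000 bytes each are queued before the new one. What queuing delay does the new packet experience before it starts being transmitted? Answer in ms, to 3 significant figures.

Each queued packet: L/R = 32000/162000000 = 0.197531 ms.
11 queued → 2.17284 ms.
Plus remaining 296 bits of current packet: 0.00182716 ms.
Queuing delay = 2.17 ms.

2.17 ms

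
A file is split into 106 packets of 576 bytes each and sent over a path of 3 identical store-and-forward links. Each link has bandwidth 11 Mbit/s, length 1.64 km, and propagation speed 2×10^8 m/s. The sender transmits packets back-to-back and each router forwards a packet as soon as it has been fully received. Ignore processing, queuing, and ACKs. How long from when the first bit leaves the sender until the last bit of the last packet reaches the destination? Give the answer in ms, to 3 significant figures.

45.3 ms

Per-hop transmission t_tx = L/R = 4608/11000000 = 0.418909 ms.
Per-hop propagation t_prop = 1640/200000000 = 0.0082 ms.
Pipeline fill: first packet needs 3·t_tx to clear all hops; remaining 105 packets each add one t_tx.
Total = (3+106-1)·t_tx + 3·t_prop = 108·0.418909 + 3·0.0082 = 45.3 ms.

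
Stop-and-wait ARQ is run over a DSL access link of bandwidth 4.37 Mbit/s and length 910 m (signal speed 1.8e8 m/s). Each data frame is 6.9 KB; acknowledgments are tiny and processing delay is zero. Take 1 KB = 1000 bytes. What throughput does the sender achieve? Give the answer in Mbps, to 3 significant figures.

t_tx = L/R = 55200/4370000 = 0.0126316 s.
t_prop = 910/180000000 = 5.05556e-06 s; RTT = 1.01111e-05 s.
Cycle = t_tx + RTT = 0.0126417 s.
Throughput = L / cycle = 55200 / 0.0126417 = 4.37 Mbps.

4.37 Mbps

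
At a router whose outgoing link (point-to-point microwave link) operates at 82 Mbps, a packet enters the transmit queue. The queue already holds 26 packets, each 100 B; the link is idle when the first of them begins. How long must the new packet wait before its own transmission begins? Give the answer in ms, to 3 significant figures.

Each queued packet: L/R = 800/82000000 = 0.0097561 ms.
26 queued → 0.253659 ms.
Queuing delay = 0.254 ms.

0.254 ms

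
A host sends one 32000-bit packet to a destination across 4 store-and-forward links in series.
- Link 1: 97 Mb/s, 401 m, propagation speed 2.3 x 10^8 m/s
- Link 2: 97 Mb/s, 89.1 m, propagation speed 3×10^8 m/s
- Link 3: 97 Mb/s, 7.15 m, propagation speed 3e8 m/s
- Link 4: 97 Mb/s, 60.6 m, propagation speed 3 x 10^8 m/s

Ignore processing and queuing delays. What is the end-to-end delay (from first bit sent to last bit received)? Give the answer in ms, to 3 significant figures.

Transmission delay per hop = L/R = 32000/97000000 = 0.329897 ms; 4 hops → 1.31959 ms.
Propagation delays (d/s per hop): 0.00174348, 0.000297, 2.38333e-05, 0.000202 ms; sum = 0.00226631 ms.
End-to-end = 1.32 ms.

1.32 ms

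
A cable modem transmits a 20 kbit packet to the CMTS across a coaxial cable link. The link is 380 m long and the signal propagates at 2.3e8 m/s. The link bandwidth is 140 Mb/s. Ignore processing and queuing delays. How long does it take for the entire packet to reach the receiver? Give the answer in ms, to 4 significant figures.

0.1445 ms

L = 20000 bits.
Transmission delay = L/R = 20000 / 140000000 = 0.142857 ms.
Propagation delay = d/s = 380 m / 2.3e+08 m/s = 0.00165217 ms.
Total = 0.1445 ms.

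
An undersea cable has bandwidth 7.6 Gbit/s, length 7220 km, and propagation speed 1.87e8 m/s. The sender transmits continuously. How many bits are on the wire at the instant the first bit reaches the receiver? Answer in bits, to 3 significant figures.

293000000 bits

Propagation delay = 7220000 / 187000000 = 0.0386096 s.
BDP = R × t_prop = 7600000000 × 0.0386096 = 293433000 bits.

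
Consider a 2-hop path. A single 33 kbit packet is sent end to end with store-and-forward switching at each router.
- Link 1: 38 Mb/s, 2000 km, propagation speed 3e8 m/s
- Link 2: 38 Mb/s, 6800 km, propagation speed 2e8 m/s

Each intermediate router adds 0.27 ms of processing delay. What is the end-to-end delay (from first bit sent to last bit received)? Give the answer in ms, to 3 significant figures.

42.7 ms

L = 33000 bits.
Transmission delay per hop = L/R = 33000/38000000 = 0.868421 ms; 2 hops → 1.73684 ms.
Propagation delays (d/s per hop): 6.66667, 34 ms; sum = 40.6667 ms.
Processing at 1 router(s): 1 × 0.27 ms = 0.27 ms.
End-to-end = 42.7 ms.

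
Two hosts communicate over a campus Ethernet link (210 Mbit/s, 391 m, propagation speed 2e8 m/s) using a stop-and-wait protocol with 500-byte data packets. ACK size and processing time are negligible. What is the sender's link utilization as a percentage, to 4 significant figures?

82.97 %

t_tx = L/R = 4000/210000000 = 1.90476e-05 s.
t_prop = 391/200000000 = 1.955e-06 s; RTT = 3.91e-06 s.
Cycle = t_tx + RTT = 2.29576e-05 s.
Utilization = t_tx / cycle = 1.90476e-05/2.29576e-05 = 82.97 %.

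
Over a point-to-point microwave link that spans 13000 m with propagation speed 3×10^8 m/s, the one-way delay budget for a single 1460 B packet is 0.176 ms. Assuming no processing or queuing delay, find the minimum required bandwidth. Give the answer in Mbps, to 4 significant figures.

88.04 Mbps

L = 11680 bits.
Propagation delay = 13000 / 300000000 = 0.0433333 ms.
Transmission budget = 0.176 − 0.0433333 = 0.132667 ms.
R ≥ L / t_tx = 11680 bits / 0.000132667 s = 88.04 Mbps.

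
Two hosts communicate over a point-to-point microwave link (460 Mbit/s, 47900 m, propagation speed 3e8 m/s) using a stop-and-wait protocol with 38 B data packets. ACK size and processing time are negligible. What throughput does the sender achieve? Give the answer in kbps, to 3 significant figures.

t_tx = L/R = 304/460000000 = 6.6087e-07 s.
t_prop = 47900/300000000 = 0.000159667 s; RTT = 0.000319333 s.
Cycle = t_tx + RTT = 0.000319994 s.
Throughput = L / cycle = 304 / 0.000319994 = 950 kbps.

950 kbps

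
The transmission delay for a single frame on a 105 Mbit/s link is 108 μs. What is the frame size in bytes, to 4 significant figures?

1418 bytes

L = R × t_tx = 105000000 b/s × 0.000108 s = 11340 bits.
In bytes: 11340 / 8 = 1418 bytes.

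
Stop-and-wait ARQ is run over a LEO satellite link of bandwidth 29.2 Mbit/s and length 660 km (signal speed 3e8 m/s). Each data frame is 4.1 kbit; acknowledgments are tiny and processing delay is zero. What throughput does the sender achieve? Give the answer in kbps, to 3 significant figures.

903 kbps

t_tx = L/R = 4100/29200000 = 0.000140411 s.
t_prop = 660000/300000000 = 0.0022 s; RTT = 0.0044 s.
Cycle = t_tx + RTT = 0.00454041 s.
Throughput = L / cycle = 4100 / 0.00454041 = 903 kbps.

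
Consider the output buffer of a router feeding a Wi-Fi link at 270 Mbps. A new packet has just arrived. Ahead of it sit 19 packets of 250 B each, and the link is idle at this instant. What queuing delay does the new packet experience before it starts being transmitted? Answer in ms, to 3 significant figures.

0.141 ms

Each queued packet: L/R = 2000/270000000 = 0.00740741 ms.
19 queued → 0.140741 ms.
Queuing delay = 0.141 ms.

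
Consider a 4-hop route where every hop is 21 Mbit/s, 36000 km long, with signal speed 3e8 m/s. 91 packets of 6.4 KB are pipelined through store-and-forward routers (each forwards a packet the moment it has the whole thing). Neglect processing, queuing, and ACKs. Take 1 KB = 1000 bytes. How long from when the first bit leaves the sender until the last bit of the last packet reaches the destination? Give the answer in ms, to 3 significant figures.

Per-hop transmission t_tx = L/R = 51200/21000000 = 2.4381 ms.
Per-hop propagation t_prop = 36000000/300000000 = 120 ms.
Pipeline fill: first packet needs 4·t_tx to clear all hops; remaining 90 packets each add one t_tx.
Total = (4+91-1)·t_tx + 4·t_prop = 94·2.4381 + 4·120 = 709 ms.

709 ms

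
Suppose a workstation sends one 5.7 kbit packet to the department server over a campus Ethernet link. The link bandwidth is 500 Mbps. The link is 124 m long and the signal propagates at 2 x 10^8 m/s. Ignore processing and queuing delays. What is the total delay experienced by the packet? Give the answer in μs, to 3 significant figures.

12.0 μs

L = 5700 bits.
Transmission delay = L/R = 5700 / 500000000 = 11.4 μs.
Propagation delay = d/s = 124 m / 200000000 m/s = 0.62 μs.
Total = 12.0 μs.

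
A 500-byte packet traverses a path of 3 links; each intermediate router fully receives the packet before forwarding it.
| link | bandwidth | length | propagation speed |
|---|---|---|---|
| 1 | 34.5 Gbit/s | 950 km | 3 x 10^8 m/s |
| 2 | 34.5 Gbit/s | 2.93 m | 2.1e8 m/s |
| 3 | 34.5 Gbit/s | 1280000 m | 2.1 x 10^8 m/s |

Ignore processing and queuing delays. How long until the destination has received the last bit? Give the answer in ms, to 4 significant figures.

9.262 ms

L = 500 × 8 = 4000 bits.
Transmission delay per hop = L/R = 4000/34500000000 = 0.000115942 ms; 3 hops → 0.000347826 ms.
Propagation delays (d/s per hop): 3.16667, 1.39524e-05, 6.09524 ms; sum = 9.26192 ms.
End-to-end = 9.262 ms.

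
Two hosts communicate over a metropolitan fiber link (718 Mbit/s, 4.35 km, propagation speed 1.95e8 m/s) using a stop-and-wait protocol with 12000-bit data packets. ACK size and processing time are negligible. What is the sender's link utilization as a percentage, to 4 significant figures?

t_tx = L/R = 12000/718000000 = 1.67131e-05 s.
t_prop = 4350/195000000 = 2.23077e-05 s; RTT = 4.46154e-05 s.
Cycle = t_tx + RTT = 6.13285e-05 s.
Utilization = t_tx / cycle = 1.67131e-05/6.13285e-05 = 27.25 %.

27.25 %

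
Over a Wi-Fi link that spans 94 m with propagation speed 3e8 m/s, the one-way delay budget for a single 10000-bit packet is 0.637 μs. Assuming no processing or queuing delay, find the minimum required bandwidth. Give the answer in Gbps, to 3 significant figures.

Propagation delay = 94 / 300000000 = 0.313333 μs.
Transmission budget = 0.637 − 0.313333 = 0.323667 μs.
R ≥ L / t_tx = 10000 bits / 3.23667e-07 s = 30.9 Gbps.

30.9 Gbps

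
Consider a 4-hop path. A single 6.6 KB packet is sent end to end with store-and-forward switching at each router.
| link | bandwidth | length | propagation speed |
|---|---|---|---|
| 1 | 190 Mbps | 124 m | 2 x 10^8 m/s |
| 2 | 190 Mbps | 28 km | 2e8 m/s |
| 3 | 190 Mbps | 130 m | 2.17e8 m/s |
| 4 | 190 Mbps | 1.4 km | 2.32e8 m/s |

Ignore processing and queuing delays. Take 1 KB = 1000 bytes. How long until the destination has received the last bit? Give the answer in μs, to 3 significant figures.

L = 52800 bits.
Transmission delay per hop = L/R = 52800/190000000 = 277.895 μs; 4 hops → 1111.58 μs.
Propagation delays (d/s per hop): 0.62, 140, 0.599078, 6.03448 μs; sum = 147.254 μs.
End-to-end = 1260 μs.

1260 μs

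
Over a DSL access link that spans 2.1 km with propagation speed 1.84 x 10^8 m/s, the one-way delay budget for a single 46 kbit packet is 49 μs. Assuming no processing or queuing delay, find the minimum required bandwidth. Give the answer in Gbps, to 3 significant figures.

Propagation delay = 2100 / 184000000 = 11.413 μs.
Transmission budget = 49 − 11.413 = 37.587 μs.
R ≥ L / t_tx = 46000 bits / 3.7587e-05 s = 1.22 Gbps.

1.22 Gbps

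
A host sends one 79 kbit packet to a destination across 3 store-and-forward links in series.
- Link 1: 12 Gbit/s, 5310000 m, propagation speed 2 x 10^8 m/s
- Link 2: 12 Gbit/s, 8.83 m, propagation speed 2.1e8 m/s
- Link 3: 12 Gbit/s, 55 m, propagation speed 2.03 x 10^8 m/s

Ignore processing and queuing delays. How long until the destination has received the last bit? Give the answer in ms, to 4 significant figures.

26.57 ms

L = 79000 bits.
Transmission delay per hop = L/R = 79000/12000000000 = 0.00658333 ms; 3 hops → 0.01975 ms.
Propagation delays (d/s per hop): 26.55, 4.20476e-05, 0.000270936 ms; sum = 26.5503 ms.
End-to-end = 26.57 ms.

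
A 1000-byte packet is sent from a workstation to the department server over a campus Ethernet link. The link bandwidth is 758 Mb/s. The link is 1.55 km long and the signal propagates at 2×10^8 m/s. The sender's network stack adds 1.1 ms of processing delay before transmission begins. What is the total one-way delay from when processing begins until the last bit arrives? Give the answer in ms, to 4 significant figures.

L = 1000 × 8 = 8000 bits.
Transmission delay = L/R = 8000 / 758000000 = 0.0105541 ms.
Propagation delay = d/s = 1550 m / 200000000 m/s = 0.00775 ms.
Plus processing delay 1.1 ms = 1.1 ms.
Total = 1.118 ms.

1.118 ms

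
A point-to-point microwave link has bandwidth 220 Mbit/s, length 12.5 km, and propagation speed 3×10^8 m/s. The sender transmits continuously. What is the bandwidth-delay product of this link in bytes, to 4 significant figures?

Propagation delay = 12500 / 300000000 = 4.16667e-05 s.
BDP = R × t_prop = 220000000 × 4.16667e-05 = 9166.67 bits.
In bytes: 9166.67/8 = 1146 bytes.

1146 bytes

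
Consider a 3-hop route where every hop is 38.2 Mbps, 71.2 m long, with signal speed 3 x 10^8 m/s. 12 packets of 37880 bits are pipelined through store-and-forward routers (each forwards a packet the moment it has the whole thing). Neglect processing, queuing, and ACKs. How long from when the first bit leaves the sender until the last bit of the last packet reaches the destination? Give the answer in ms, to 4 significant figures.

13.88 ms

Per-hop transmission t_tx = L/R = 37880/38200000 = 0.991623 ms.
Per-hop propagation t_prop = 71.2/300000000 = 0.000237333 ms.
Pipeline fill: first packet needs 3·t_tx to clear all hops; remaining 11 packets each add one t_tx.
Total = (3+12-1)·t_tx + 3·t_prop = 14·0.991623 + 3·0.000237333 = 13.88 ms.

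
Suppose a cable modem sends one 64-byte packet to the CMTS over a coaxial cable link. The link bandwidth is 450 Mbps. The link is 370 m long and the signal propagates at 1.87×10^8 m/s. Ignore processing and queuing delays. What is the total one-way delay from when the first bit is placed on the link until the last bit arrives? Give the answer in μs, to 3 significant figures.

3.12 μs

L = 64 × 8 = 512 bits.
Transmission delay = L/R = 512 / 450000000 = 1.13778 μs.
Propagation delay = d/s = 370 m / 187000000 m/s = 1.97861 μs.
Total = 3.12 μs.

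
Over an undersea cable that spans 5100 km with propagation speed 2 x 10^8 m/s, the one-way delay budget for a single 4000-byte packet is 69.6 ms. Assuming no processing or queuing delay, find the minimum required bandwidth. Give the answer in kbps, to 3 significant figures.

726 kbps

L = 32000 bits.
Propagation delay = 5100000 / 200000000 = 25.5 ms.
Transmission budget = 69.6 − 25.5 = 44.1 ms.
R ≥ L / t_tx = 32000 bits / 0.0441 s = 726 kbps.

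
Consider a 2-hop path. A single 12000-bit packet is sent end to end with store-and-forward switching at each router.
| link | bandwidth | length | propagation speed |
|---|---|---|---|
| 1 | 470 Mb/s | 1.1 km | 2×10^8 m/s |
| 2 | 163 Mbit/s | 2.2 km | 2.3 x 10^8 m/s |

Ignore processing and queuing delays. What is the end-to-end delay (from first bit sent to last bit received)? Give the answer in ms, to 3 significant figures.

0.114 ms

Transmission delays (L/R per hop): 0.0255319, 0.0736196 ms; sum = 0.0991515 ms.
Propagation delays (d/s per hop): 0.0055, 0.00956522 ms; sum = 0.0150652 ms.
End-to-end = 0.114 ms.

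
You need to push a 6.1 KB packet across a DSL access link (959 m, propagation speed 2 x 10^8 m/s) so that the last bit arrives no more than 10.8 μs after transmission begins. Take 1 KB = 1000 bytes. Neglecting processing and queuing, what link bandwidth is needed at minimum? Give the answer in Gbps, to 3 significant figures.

L = 48800 bits.
Propagation delay = 959 / 200000000 = 4.795 μs.
Transmission budget = 10.8 − 4.795 = 6.005 μs.
R ≥ L / t_tx = 48800 bits / 6.005e-06 s = 8.13 Gbps.

8.13 Gbps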